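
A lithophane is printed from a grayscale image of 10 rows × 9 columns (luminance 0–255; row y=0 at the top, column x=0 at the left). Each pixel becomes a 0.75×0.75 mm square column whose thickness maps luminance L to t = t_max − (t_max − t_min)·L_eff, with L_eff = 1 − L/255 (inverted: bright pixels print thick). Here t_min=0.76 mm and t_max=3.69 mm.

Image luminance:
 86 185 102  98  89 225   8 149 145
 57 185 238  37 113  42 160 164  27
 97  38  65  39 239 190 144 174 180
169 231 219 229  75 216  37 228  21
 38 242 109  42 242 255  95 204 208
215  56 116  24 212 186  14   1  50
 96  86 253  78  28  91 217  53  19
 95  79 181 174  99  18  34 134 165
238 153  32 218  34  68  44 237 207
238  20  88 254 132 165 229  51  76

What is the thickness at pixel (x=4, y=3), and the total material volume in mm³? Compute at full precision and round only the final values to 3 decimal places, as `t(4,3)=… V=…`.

span = t_max - t_min = 3.69 - 0.76 = 2.930
L(4,3) = 75, L_eff = 1 - 75/255 = 0.705882 (inverted)
t(4,3) = 3.69 - 2.930·0.705882 = 1.622
Σt over all 10·9 pixels = 847107/4250 ≈ 199.3192941
V = pitch²·Σt = 0.75²·847107/4250 = 112.117

t(4,3)=1.622 V=112.117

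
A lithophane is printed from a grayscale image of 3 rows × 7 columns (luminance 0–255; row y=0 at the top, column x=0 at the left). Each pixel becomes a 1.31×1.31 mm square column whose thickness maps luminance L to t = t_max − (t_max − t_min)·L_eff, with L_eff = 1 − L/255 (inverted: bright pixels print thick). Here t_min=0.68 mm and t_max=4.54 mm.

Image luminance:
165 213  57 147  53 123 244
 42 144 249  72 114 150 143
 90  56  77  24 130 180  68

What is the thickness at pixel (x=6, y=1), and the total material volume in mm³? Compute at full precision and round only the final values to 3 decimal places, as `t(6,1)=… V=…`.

span = t_max - t_min = 4.54 - 0.68 = 3.860
L(6,1) = 143, L_eff = 1 - 143/255 = 0.439216 (inverted)
t(6,1) = 4.54 - 3.860·0.439216 = 2.845
Σt over all 3·7 pixels = 224161/4250 ≈ 52.7437647
V = pitch²·Σt = 1.31²·224161/4250 = 90.514

t(6,1)=2.845 V=90.514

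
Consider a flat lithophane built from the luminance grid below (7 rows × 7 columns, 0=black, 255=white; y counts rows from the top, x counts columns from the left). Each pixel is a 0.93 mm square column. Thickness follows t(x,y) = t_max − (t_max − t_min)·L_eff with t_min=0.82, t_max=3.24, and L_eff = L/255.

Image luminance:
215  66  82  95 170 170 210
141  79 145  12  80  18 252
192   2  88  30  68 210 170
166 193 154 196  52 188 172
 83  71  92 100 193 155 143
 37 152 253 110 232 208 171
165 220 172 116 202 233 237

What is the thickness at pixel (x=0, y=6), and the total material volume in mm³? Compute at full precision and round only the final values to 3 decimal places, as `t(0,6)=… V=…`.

t(0,6)=1.674 V=80.175

span = t_max - t_min = 3.24 - 0.82 = 2.420
L(0,6) = 165, L_eff = 165/255 = 0.647059
t(0,6) = 3.24 - 2.420·0.647059 = 1.674
Σt over all 7·7 pixels = 1181909/12750 ≈ 92.6987451
V = pitch²·Σt = 0.93²·1181909/12750 = 80.175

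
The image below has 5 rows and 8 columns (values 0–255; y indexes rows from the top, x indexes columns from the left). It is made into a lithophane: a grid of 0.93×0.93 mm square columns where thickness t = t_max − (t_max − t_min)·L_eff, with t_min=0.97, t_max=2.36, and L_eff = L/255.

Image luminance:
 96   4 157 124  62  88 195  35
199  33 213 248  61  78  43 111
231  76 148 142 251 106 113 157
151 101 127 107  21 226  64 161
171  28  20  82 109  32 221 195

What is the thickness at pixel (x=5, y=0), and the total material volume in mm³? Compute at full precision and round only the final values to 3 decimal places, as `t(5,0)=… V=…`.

t(5,0)=1.880 V=59.078

span = t_max - t_min = 2.36 - 0.97 = 1.390
L(5,0) = 88, L_eff = 88/255 = 0.345098
t(5,0) = 2.36 - 1.390·0.345098 = 1.880
Σt over all 5·8 pixels = 1741807/25500 ≈ 68.3061569
V = pitch²·Σt = 0.93²·1741807/25500 = 59.078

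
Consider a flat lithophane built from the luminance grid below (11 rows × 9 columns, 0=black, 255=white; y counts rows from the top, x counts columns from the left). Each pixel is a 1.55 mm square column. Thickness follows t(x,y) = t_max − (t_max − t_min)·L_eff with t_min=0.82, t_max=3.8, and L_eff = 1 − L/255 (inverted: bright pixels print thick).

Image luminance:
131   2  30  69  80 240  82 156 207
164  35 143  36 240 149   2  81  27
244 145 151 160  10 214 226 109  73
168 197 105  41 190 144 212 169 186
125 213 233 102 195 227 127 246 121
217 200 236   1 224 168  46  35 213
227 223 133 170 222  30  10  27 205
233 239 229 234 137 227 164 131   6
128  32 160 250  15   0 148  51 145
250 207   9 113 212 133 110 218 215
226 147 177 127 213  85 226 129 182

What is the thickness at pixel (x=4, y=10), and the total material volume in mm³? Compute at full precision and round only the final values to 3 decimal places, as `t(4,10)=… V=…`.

span = t_max - t_min = 3.8 - 0.82 = 2.980
L(4,10) = 213, L_eff = 1 - 213/255 = 0.164706 (inverted)
t(4,10) = 3.8 - 2.980·0.164706 = 3.309
Σt over all 11·9 pixels = 3166043/12750 ≈ 248.3170980
V = pitch²·Σt = 1.55²·3166043/12750 = 596.582

t(4,10)=3.309 V=596.582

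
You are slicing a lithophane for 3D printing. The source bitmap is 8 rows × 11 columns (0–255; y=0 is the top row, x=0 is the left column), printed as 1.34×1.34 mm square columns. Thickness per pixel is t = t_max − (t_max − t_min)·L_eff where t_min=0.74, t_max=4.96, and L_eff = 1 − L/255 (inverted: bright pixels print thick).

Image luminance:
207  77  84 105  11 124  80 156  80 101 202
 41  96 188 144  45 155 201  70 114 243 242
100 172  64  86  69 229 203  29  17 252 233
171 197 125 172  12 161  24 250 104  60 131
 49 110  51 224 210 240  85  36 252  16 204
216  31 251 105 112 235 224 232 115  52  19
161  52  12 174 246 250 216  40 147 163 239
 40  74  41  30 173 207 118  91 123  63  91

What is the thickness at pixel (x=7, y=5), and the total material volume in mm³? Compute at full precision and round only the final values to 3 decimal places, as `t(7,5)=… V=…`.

t(7,5)=4.579 V=457.082

span = t_max - t_min = 4.96 - 0.74 = 4.220
L(7,5) = 232, L_eff = 1 - 232/255 = 0.090196 (inverted)
t(7,5) = 4.96 - 4.220·0.090196 = 4.579
Σt over all 8·11 pixels = 3245597/12750 ≈ 254.5566275
V = pitch²·Σt = 1.34²·3245597/12750 = 457.082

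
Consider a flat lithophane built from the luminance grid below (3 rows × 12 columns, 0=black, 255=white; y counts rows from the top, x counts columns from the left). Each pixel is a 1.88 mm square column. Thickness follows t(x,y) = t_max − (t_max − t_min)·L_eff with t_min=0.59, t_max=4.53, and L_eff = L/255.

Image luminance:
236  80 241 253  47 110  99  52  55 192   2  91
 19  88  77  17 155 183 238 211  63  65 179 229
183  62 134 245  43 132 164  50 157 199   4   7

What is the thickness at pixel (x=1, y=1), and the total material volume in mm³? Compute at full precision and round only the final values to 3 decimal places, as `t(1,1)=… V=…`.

span = t_max - t_min = 4.53 - 0.59 = 3.940
L(1,1) = 88, L_eff = 88/255 = 0.345098
t(1,1) = 4.53 - 3.940·0.345098 = 3.170
Σt over all 3·12 pixels = 203326/2125 ≈ 95.6828235
V = pitch²·Σt = 1.88²·203326/2125 = 338.181

t(1,1)=3.170 V=338.181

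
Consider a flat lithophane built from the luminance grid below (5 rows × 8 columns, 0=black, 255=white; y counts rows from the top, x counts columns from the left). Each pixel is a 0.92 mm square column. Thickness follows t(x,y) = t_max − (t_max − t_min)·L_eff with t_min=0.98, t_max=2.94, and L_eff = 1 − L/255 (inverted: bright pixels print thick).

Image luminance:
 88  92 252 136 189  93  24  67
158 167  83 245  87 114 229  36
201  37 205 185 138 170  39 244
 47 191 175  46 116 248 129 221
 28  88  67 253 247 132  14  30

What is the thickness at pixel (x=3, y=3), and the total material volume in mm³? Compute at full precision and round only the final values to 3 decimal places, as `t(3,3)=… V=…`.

t(3,3)=1.334 V=67.730

span = t_max - t_min = 2.94 - 0.98 = 1.960
L(3,3) = 46, L_eff = 1 - 46/255 = 0.819608 (inverted)
t(3,3) = 2.94 - 1.960·0.819608 = 1.334
Σt over all 5·8 pixels = 510139/6375 ≈ 80.0218039
V = pitch²·Σt = 0.92²·510139/6375 = 67.730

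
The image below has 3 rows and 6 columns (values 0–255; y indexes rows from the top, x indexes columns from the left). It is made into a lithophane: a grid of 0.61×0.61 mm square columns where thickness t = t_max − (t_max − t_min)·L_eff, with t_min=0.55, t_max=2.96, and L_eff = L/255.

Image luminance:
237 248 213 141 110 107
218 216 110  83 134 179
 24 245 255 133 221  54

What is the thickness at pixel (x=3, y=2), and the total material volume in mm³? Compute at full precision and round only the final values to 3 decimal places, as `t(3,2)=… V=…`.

span = t_max - t_min = 2.96 - 0.55 = 2.410
L(3,2) = 133, L_eff = 133/255 = 0.521569
t(3,2) = 2.96 - 2.410·0.521569 = 1.703
Σt over all 3·6 pixels = 54416/2125 ≈ 25.6075294
V = pitch²·Σt = 0.61²·54416/2125 = 9.529

t(3,2)=1.703 V=9.529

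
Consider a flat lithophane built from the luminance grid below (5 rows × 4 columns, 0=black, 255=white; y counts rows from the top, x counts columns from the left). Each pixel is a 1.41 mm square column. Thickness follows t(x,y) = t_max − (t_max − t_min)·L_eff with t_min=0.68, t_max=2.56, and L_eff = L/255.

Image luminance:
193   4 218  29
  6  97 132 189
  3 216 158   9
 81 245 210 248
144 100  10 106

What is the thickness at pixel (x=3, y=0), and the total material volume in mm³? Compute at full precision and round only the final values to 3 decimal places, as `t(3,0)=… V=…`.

t(3,0)=2.346 V=66.642

span = t_max - t_min = 2.56 - 0.68 = 1.880
L(3,0) = 29, L_eff = 29/255 = 0.113725
t(3,0) = 2.56 - 1.880·0.113725 = 2.346
Σt over all 5·4 pixels = 213694/6375 ≈ 33.5206275
V = pitch²·Σt = 1.41²·213694/6375 = 66.642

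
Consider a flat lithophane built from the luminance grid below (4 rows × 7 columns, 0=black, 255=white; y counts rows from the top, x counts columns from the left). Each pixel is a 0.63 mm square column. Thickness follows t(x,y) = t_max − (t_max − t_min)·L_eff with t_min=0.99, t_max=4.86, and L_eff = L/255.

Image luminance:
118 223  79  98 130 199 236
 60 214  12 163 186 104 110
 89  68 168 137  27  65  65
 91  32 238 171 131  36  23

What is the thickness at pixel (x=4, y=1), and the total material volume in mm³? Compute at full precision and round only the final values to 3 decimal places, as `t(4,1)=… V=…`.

t(4,1)=2.037 V=34.295

span = t_max - t_min = 4.86 - 0.99 = 3.870
L(4,1) = 186, L_eff = 186/255 = 0.729412
t(4,1) = 4.86 - 3.870·0.729412 = 2.037
Σt over all 4·7 pixels = 734463/8500 ≈ 86.4074118
V = pitch²·Σt = 0.63²·734463/8500 = 34.295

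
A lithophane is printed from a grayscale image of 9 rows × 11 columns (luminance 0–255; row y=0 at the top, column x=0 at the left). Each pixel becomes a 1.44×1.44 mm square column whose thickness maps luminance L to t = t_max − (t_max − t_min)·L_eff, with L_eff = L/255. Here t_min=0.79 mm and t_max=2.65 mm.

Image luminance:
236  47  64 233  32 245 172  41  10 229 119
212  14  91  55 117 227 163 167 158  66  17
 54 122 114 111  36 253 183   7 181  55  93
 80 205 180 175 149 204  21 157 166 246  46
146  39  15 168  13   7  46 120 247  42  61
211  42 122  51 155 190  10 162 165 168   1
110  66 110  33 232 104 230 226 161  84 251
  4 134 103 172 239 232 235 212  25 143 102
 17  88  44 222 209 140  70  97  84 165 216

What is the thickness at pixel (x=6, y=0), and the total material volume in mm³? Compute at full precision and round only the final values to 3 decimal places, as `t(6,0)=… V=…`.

t(6,0)=1.395 V=358.061

span = t_max - t_min = 2.65 - 0.79 = 1.860
L(6,0) = 172, L_eff = 172/255 = 0.674510
t(6,0) = 2.65 - 1.860·0.674510 = 1.395
Σt over all 9·11 pixels = 1467747/8500 ≈ 172.6761176
V = pitch²·Σt = 1.44²·1467747/8500 = 358.061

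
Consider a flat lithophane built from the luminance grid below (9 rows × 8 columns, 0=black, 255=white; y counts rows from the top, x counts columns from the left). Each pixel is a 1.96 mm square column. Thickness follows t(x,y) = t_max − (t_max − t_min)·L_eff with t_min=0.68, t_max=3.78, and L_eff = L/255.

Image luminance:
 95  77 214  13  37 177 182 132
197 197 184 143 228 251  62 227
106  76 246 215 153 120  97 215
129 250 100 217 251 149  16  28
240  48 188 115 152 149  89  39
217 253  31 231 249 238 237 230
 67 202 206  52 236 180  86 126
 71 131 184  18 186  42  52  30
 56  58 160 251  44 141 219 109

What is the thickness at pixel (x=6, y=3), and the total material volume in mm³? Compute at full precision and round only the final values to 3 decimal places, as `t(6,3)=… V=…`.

t(6,3)=3.585 V=559.971

span = t_max - t_min = 3.78 - 0.68 = 3.100
L(6,3) = 16, L_eff = 16/255 = 0.062745
t(6,3) = 3.78 - 3.100·0.062745 = 3.585
Σt over all 9·8 pixels = 371701/2550 ≈ 145.7650980
V = pitch²·Σt = 1.96²·371701/2550 = 559.971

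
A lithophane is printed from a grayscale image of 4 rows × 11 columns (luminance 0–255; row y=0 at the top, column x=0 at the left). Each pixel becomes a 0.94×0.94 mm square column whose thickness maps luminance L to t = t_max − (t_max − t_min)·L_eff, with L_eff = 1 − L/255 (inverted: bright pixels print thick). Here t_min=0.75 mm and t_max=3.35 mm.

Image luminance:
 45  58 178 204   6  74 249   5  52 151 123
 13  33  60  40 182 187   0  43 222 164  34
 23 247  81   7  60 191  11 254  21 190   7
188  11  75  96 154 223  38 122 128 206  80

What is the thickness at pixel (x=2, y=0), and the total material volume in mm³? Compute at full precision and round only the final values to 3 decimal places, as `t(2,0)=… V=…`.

t(2,0)=2.565 V=70.025

span = t_max - t_min = 3.35 - 0.75 = 2.600
L(2,0) = 178, L_eff = 1 - 178/255 = 0.301961 (inverted)
t(2,0) = 3.35 - 2.600·0.301961 = 2.565
Σt over all 4·11 pixels = 33681/425 ≈ 79.2494118
V = pitch²·Σt = 0.94²·33681/425 = 70.025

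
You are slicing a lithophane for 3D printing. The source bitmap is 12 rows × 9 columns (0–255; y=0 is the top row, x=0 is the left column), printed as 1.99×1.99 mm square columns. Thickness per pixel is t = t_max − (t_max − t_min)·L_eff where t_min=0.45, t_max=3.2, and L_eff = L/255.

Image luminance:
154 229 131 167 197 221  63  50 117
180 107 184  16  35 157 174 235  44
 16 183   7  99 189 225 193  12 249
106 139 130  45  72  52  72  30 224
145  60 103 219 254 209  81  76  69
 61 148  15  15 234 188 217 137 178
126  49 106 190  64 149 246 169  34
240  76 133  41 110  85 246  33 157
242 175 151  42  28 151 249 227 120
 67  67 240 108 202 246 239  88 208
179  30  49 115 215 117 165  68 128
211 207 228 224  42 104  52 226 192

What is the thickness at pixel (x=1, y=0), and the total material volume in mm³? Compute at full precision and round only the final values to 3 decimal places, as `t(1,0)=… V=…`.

t(1,0)=0.730 V=746.413

span = t_max - t_min = 3.2 - 0.45 = 2.750
L(1,0) = 229, L_eff = 229/255 = 0.898039
t(1,0) = 3.2 - 2.750·0.898039 = 0.730
Σt over all 12·9 pixels = 11309/60 ≈ 188.4833333
V = pitch²·Σt = 1.99²·11309/60 = 746.413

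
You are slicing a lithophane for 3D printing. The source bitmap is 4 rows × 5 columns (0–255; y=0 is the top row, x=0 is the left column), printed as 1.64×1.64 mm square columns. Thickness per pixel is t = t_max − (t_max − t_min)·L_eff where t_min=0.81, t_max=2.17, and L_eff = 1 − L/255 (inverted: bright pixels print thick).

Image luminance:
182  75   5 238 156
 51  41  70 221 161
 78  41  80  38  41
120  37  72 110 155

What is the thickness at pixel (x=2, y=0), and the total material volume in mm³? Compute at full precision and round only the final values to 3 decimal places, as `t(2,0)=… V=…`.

t(2,0)=0.837 V=71.859

span = t_max - t_min = 2.17 - 0.81 = 1.360
L(2,0) = 5, L_eff = 1 - 5/255 = 0.980392 (inverted)
t(2,0) = 2.17 - 1.360·0.980392 = 0.837
Σt over all 4·5 pixels = 10019/375 ≈ 26.7173333
V = pitch²·Σt = 1.64²·10019/375 = 71.859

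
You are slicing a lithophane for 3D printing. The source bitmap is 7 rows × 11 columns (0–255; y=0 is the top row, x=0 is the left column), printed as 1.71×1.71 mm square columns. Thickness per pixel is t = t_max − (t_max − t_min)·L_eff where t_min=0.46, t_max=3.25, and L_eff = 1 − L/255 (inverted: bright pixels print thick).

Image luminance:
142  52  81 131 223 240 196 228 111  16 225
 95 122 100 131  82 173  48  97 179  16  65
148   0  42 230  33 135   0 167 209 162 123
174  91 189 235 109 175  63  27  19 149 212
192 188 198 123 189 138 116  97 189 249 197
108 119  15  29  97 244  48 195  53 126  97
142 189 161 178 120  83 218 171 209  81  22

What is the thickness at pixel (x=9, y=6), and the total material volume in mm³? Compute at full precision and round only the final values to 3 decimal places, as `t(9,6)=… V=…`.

t(9,6)=1.346 V=424.334

span = t_max - t_min = 3.25 - 0.46 = 2.790
L(9,6) = 81, L_eff = 1 - 81/255 = 0.682353 (inverted)
t(9,6) = 3.25 - 2.790·0.682353 = 1.346
Σt over all 7·11 pixels = 308372/2125 ≈ 145.1162353
V = pitch²·Σt = 1.71²·308372/2125 = 424.334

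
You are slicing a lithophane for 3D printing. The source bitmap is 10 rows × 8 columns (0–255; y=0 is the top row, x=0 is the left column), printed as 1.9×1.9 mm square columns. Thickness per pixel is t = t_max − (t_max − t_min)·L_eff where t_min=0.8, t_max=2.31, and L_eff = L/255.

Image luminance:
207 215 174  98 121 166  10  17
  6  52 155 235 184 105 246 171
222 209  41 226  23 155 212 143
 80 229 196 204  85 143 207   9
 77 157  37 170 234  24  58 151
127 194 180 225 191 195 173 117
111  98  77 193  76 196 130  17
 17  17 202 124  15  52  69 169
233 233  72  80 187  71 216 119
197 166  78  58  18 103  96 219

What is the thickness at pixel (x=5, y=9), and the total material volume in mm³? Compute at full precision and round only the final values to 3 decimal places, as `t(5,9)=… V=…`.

t(5,9)=1.700 V=441.281

span = t_max - t_min = 2.31 - 0.8 = 1.510
L(5,9) = 103, L_eff = 103/255 = 0.403922
t(5,9) = 2.31 - 1.510·0.403922 = 1.700
Σt over all 10·8 pixels = 623417/5100 ≈ 122.2386275
V = pitch²·Σt = 1.9²·623417/5100 = 441.281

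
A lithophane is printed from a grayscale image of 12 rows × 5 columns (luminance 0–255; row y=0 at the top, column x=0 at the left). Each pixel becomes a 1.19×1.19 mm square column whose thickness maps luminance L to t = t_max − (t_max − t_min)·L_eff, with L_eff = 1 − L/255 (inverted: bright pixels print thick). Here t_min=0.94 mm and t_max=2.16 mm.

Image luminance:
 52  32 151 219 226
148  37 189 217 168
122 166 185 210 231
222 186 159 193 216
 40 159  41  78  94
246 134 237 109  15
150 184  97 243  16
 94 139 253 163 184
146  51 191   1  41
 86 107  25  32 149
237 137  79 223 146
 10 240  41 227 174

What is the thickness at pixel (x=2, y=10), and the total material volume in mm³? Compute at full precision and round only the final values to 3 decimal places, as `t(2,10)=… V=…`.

t(2,10)=1.318 V=136.426

span = t_max - t_min = 2.16 - 0.94 = 1.220
L(2,10) = 79, L_eff = 1 - 79/255 = 0.690196 (inverted)
t(2,10) = 2.16 - 1.220·0.690196 = 1.318
Σt over all 12·5 pixels = 614164/6375 ≈ 96.3394510
V = pitch²·Σt = 1.19²·614164/6375 = 136.426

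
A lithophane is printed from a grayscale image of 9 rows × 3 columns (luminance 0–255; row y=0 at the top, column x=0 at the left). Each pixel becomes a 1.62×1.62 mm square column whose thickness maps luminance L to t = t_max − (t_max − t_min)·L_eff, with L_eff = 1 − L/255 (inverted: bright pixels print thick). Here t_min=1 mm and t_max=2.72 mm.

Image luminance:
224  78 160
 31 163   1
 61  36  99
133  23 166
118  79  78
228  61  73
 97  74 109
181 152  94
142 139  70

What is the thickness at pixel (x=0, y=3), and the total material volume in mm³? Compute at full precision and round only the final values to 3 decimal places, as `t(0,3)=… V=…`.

t(0,3)=1.897 V=121.663

span = t_max - t_min = 2.72 - 1 = 1.720
L(0,3) = 133, L_eff = 1 - 133/255 = 0.478431 (inverted)
t(0,3) = 2.72 - 1.720·0.478431 = 1.897
Σt over all 9·3 pixels = 59107/1275 ≈ 46.3584314
V = pitch²·Σt = 1.62²·59107/1275 = 121.663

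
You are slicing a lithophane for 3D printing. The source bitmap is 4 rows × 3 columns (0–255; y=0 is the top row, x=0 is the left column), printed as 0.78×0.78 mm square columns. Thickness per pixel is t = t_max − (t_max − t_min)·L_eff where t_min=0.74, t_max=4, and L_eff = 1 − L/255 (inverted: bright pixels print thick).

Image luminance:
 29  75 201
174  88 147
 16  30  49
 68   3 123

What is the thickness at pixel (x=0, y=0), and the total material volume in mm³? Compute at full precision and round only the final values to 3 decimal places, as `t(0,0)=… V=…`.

span = t_max - t_min = 4 - 0.74 = 3.260
L(0,0) = 29, L_eff = 1 - 29/255 = 0.886275 (inverted)
t(0,0) = 4 - 3.260·0.886275 = 1.111
Σt over all 4·3 pixels = 16277/750 ≈ 21.7026667
V = pitch²·Σt = 0.78²·16277/750 = 13.204

t(0,0)=1.111 V=13.204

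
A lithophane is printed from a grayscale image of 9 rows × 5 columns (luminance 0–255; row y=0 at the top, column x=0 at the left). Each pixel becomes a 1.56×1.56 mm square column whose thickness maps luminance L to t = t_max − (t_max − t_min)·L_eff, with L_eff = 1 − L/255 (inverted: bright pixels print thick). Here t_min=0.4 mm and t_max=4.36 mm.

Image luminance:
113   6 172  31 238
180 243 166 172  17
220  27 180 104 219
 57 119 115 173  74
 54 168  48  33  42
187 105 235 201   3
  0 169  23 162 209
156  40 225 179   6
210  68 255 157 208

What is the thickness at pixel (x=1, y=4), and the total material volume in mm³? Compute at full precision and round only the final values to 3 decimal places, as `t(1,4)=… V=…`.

t(1,4)=3.009 V=261.829

span = t_max - t_min = 4.36 - 0.4 = 3.960
L(1,4) = 168, L_eff = 1 - 168/255 = 0.341176 (inverted)
t(1,4) = 4.36 - 3.960·0.341176 = 3.009
Σt over all 9·5 pixels = 228627/2125 ≈ 107.5891765
V = pitch²·Σt = 1.56²·228627/2125 = 261.829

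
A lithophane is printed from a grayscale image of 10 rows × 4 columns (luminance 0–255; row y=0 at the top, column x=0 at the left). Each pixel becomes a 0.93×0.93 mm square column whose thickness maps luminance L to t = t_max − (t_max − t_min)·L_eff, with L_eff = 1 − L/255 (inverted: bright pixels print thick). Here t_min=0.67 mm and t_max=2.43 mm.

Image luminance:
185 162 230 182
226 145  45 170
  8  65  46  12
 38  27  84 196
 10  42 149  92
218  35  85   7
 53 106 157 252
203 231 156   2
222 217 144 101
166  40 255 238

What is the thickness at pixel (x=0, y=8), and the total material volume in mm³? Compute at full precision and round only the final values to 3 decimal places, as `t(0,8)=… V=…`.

span = t_max - t_min = 2.43 - 0.67 = 1.760
L(0,8) = 222, L_eff = 1 - 222/255 = 0.129412 (inverted)
t(0,8) = 2.43 - 1.760·0.129412 = 2.202
Σt over all 10·4 pixels = 390938/6375 ≈ 61.3236078
V = pitch²·Σt = 0.93²·390938/6375 = 53.039

t(0,8)=2.202 V=53.039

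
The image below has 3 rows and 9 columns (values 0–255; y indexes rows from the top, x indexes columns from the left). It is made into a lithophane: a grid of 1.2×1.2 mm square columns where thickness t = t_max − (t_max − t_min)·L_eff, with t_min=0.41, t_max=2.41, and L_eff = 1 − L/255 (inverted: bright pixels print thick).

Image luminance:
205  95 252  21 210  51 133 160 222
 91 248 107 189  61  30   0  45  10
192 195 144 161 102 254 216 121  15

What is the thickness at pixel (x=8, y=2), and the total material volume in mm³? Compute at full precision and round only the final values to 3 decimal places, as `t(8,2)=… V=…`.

span = t_max - t_min = 2.41 - 0.41 = 2.000
L(8,2) = 15, L_eff = 1 - 15/255 = 0.941176 (inverted)
t(8,2) = 2.41 - 2.000·0.941176 = 0.528
Σt over all 3·9 pixels = 197657/5100 ≈ 38.7562745
V = pitch²·Σt = 1.2²·197657/5100 = 55.809

t(8,2)=0.528 V=55.809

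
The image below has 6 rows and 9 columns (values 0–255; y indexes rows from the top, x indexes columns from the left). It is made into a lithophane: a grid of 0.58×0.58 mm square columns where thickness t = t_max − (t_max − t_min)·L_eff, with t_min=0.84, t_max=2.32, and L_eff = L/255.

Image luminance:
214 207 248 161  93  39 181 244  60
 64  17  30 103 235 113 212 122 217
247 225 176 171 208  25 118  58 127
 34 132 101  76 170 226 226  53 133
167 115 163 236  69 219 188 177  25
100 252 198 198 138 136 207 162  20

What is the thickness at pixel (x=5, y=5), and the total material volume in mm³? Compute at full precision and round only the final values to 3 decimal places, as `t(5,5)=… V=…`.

t(5,5)=1.531 V=26.845

span = t_max - t_min = 2.32 - 0.84 = 1.480
L(5,5) = 136, L_eff = 136/255 = 0.533333
t(5,5) = 2.32 - 1.480·0.533333 = 1.531
Σt over all 6·9 pixels = 169576/2125 ≈ 79.8004706
V = pitch²·Σt = 0.58²·169576/2125 = 26.845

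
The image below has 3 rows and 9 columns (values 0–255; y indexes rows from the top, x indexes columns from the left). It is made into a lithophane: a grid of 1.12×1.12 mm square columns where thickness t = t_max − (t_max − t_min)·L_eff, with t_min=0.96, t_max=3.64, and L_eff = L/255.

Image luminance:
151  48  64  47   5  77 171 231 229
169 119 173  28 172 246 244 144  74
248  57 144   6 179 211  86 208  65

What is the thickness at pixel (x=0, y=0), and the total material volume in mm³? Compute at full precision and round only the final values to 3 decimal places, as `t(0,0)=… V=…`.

span = t_max - t_min = 3.64 - 0.96 = 2.680
L(0,0) = 151, L_eff = 151/255 = 0.592157
t(0,0) = 3.64 - 2.680·0.592157 = 2.053
Σt over all 3·9 pixels = 385603/6375 ≈ 60.4867451
V = pitch²·Σt = 1.12²·385603/6375 = 75.875

t(0,0)=2.053 V=75.875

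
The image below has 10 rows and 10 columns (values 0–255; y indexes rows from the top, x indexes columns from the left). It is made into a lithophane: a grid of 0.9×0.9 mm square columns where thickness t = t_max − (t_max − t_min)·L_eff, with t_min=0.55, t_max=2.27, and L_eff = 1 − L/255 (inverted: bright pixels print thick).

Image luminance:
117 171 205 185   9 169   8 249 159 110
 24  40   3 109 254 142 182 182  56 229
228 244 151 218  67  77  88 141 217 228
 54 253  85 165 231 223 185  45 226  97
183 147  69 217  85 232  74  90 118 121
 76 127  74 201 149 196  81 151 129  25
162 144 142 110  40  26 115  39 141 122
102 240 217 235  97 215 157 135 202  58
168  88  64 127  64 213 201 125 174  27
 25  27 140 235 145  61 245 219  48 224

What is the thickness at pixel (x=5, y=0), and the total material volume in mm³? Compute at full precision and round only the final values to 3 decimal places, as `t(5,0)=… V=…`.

span = t_max - t_min = 2.27 - 0.55 = 1.720
L(5,0) = 169, L_eff = 1 - 169/255 = 0.337255 (inverted)
t(5,0) = 2.27 - 1.720·0.337255 = 1.690
Σt over all 10·10 pixels = 187859/1275 ≈ 147.3403922
V = pitch²·Σt = 0.9²·187859/1275 = 119.346

t(5,0)=1.690 V=119.346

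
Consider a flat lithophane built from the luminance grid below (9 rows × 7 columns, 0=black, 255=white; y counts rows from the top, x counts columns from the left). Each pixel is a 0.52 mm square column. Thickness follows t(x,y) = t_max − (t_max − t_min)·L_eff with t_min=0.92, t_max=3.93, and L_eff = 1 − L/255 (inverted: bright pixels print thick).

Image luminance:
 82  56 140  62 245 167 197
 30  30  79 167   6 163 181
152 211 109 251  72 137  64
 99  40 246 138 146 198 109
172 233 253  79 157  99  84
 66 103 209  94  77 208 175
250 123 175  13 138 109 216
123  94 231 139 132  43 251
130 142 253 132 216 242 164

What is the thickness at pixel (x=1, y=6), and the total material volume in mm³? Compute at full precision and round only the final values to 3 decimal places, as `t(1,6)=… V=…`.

span = t_max - t_min = 3.93 - 0.92 = 3.010
L(1,6) = 123, L_eff = 1 - 123/255 = 0.517647 (inverted)
t(1,6) = 3.93 - 3.010·0.517647 = 2.372
Σt over all 9·7 pixels = 2078741/12750 ≈ 163.0385098
V = pitch²·Σt = 0.52²·2078741/12750 = 44.086

t(1,6)=2.372 V=44.086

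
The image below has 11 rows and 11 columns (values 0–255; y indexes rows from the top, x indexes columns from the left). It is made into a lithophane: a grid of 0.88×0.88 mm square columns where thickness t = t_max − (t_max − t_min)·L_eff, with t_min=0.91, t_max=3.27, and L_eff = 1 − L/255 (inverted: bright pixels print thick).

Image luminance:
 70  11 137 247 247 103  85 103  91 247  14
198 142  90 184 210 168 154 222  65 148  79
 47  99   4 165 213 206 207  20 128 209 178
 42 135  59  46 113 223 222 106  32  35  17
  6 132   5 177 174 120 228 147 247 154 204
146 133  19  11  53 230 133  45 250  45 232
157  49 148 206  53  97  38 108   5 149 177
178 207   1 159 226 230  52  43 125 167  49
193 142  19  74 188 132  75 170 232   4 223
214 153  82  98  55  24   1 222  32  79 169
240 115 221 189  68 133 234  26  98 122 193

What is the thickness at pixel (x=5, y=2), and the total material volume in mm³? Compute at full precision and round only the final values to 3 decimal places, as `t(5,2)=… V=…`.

t(5,2)=2.817 V=194.609

span = t_max - t_min = 3.27 - 0.91 = 2.360
L(5,2) = 206, L_eff = 1 - 206/255 = 0.192157 (inverted)
t(5,2) = 3.27 - 2.360·0.192157 = 2.817
Σt over all 11·11 pixels = 6408221/25500 ≈ 251.3027843
V = pitch²·Σt = 0.88²·6408221/25500 = 194.609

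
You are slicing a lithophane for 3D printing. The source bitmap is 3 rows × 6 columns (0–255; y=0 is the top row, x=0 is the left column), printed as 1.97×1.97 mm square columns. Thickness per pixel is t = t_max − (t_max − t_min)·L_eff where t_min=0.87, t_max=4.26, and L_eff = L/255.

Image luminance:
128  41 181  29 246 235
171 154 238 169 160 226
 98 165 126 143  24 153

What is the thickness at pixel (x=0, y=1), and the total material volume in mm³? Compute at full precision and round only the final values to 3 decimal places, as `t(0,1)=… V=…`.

span = t_max - t_min = 4.26 - 0.87 = 3.390
L(0,1) = 171, L_eff = 171/255 = 0.670588
t(0,1) = 4.26 - 3.390·0.670588 = 1.987
Σt over all 3·6 pixels = 348149/8500 ≈ 40.9587059
V = pitch²·Σt = 1.97²·348149/8500 = 158.957

t(0,1)=1.987 V=158.957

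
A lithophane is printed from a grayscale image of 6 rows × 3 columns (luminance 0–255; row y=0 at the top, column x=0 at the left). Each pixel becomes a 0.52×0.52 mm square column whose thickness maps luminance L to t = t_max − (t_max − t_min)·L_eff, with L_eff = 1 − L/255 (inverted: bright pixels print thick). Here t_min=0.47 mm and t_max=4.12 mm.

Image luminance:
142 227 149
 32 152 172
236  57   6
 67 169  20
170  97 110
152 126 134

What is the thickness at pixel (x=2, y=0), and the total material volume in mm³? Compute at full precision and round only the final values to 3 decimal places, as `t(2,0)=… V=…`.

span = t_max - t_min = 4.12 - 0.47 = 3.650
L(2,0) = 149, L_eff = 1 - 149/255 = 0.415686 (inverted)
t(2,0) = 4.12 - 3.650·0.415686 = 2.603
Σt over all 6·3 pixels = 10253/255 ≈ 40.2078431
V = pitch²·Σt = 0.52²·10253/255 = 10.872

t(2,0)=2.603 V=10.872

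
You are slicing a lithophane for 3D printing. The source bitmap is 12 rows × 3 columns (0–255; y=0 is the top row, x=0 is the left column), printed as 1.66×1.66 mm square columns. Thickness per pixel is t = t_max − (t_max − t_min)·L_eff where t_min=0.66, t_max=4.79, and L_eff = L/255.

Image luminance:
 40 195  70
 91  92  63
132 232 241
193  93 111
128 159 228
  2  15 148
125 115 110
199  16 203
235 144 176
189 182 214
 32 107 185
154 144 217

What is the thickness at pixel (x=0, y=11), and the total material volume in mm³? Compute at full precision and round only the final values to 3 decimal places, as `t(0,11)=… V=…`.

t(0,11)=2.296 V=252.919

span = t_max - t_min = 4.79 - 0.66 = 4.130
L(0,11) = 154, L_eff = 154/255 = 0.603922
t(0,11) = 4.79 - 4.130·0.603922 = 2.296
Σt over all 12·3 pixels = 39008/425 ≈ 91.7835294
V = pitch²·Σt = 1.66²·39008/425 = 252.919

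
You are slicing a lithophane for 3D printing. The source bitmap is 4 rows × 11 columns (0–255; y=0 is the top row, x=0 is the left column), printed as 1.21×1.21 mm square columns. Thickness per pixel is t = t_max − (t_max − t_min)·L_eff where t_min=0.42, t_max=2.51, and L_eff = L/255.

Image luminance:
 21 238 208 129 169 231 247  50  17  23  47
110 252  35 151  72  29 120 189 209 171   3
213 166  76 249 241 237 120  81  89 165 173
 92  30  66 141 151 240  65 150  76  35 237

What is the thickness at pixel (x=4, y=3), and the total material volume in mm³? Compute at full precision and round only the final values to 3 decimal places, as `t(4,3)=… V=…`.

span = t_max - t_min = 2.51 - 0.42 = 2.090
L(4,3) = 151, L_eff = 151/255 = 0.592157
t(4,3) = 2.51 - 2.090·0.592157 = 1.272
Σt over all 4·11 pixels = 62.788
V = pitch²·Σt = 1.21²·62.788 = 91.928

t(4,3)=1.272 V=91.928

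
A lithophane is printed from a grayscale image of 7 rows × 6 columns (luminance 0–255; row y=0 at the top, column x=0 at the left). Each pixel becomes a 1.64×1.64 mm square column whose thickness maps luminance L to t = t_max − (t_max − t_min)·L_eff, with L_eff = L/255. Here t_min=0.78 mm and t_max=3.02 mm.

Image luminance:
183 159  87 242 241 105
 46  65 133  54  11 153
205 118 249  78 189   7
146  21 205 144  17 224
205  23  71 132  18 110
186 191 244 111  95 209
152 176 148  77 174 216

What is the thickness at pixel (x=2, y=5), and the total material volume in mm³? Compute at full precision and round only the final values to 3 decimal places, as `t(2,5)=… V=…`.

t(2,5)=0.877 V=208.369

span = t_max - t_min = 3.02 - 0.78 = 2.240
L(2,5) = 244, L_eff = 244/255 = 0.956863
t(2,5) = 3.02 - 2.240·0.956863 = 0.877
Σt over all 7·6 pixels = 98777/1275 ≈ 77.4721569
V = pitch²·Σt = 1.64²·98777/1275 = 208.369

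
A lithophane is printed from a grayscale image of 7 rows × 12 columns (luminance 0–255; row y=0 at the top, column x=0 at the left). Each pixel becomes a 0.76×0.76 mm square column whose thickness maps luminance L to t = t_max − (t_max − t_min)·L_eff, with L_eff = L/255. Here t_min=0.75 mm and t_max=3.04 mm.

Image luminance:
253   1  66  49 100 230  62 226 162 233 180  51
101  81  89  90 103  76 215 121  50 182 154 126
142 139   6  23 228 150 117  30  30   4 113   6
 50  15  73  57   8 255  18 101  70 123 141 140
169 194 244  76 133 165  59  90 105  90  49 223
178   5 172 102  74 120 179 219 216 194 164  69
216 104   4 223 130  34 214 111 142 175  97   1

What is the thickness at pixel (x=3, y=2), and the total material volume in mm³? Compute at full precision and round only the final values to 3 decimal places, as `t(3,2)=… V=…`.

t(3,2)=2.833 V=96.766

span = t_max - t_min = 3.04 - 0.75 = 2.290
L(3,2) = 23, L_eff = 23/255 = 0.090196
t(3,2) = 3.04 - 2.290·0.090196 = 2.833
Σt over all 7·12 pixels = 71201/425 ≈ 167.5317647
V = pitch²·Σt = 0.76²·71201/425 = 96.766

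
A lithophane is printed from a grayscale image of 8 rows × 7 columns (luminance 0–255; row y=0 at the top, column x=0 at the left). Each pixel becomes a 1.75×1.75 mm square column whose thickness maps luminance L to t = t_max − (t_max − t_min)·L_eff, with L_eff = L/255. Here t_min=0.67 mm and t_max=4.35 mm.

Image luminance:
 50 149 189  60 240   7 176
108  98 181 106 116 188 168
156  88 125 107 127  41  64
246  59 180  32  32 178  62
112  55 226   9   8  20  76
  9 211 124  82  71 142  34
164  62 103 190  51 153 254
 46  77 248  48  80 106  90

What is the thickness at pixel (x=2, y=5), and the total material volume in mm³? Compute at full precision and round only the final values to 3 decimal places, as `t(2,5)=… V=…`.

span = t_max - t_min = 4.35 - 0.67 = 3.680
L(2,5) = 124, L_eff = 124/255 = 0.486275
t(2,5) = 4.35 - 3.680·0.486275 = 2.561
Σt over all 8·7 pixels = 984022/6375 ≈ 154.3563922
V = pitch²·Σt = 1.75²·984022/6375 = 472.716

t(2,5)=2.561 V=472.716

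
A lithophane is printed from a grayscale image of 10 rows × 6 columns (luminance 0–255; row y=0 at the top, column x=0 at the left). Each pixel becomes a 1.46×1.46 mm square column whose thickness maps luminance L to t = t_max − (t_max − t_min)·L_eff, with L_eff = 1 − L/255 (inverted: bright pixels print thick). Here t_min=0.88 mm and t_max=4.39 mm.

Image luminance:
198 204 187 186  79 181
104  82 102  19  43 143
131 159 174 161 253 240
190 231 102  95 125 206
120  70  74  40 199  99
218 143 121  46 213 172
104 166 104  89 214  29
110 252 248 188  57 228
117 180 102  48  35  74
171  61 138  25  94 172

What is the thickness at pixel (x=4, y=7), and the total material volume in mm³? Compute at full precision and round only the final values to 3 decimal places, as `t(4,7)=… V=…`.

span = t_max - t_min = 4.39 - 0.88 = 3.510
L(4,7) = 57, L_eff = 1 - 57/255 = 0.776471 (inverted)
t(4,7) = 4.39 - 3.510·0.776471 = 1.665
Σt over all 10·6 pixels = 349593/2125 ≈ 164.5143529
V = pitch²·Σt = 1.46²·349593/2125 = 350.679

t(4,7)=1.665 V=350.679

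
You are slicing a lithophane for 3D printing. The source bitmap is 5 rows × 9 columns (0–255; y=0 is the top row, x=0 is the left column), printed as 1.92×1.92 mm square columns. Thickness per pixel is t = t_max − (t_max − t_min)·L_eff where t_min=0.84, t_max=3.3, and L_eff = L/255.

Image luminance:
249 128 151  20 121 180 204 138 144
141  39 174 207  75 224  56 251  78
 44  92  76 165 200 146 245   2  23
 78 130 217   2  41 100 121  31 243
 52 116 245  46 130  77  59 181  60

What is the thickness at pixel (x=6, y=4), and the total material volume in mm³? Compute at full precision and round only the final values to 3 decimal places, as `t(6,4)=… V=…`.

span = t_max - t_min = 3.3 - 0.84 = 2.460
L(6,4) = 59, L_eff = 59/255 = 0.231373
t(6,4) = 3.3 - 2.460·0.231373 = 2.731
Σt over all 5·9 pixels = 405543/4250 ≈ 95.4218824
V = pitch²·Σt = 1.92²·405543/4250 = 351.763

t(6,4)=2.731 V=351.763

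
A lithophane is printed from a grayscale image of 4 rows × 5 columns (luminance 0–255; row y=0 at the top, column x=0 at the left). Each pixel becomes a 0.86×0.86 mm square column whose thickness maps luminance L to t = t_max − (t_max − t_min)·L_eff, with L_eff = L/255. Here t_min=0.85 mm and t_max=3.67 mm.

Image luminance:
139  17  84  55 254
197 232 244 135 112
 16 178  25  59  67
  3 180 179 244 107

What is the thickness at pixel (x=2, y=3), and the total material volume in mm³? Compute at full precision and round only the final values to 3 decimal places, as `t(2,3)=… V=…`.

span = t_max - t_min = 3.67 - 0.85 = 2.820
L(2,3) = 179, L_eff = 179/255 = 0.701961
t(2,3) = 3.67 - 2.820·0.701961 = 1.690
Σt over all 4·5 pixels = 193181/4250 ≈ 45.4543529
V = pitch²·Σt = 0.86²·193181/4250 = 33.618

t(2,3)=1.690 V=33.618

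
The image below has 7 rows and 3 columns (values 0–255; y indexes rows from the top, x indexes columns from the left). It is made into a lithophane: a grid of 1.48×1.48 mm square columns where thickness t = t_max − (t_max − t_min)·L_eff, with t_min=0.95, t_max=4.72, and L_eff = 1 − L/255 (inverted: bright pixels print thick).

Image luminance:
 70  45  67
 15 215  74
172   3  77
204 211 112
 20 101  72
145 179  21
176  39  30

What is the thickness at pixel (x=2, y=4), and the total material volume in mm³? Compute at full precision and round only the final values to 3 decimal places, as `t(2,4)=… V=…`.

t(2,4)=2.014 V=110.020

span = t_max - t_min = 4.72 - 0.95 = 3.770
L(2,4) = 72, L_eff = 1 - 72/255 = 0.717647 (inverted)
t(2,4) = 4.72 - 3.770·0.717647 = 2.014
Σt over all 7·3 pixels = 1280821/25500 ≈ 50.2282745
V = pitch²·Σt = 1.48²·1280821/25500 = 110.020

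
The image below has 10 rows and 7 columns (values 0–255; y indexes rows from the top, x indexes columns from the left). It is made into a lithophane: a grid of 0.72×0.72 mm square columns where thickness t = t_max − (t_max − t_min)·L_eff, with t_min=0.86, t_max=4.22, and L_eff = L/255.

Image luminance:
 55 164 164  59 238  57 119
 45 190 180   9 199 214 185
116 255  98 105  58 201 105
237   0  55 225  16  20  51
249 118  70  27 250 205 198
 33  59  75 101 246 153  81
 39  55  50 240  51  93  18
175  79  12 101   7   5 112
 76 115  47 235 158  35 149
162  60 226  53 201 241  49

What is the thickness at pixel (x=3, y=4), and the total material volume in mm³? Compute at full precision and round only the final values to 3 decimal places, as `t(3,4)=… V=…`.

span = t_max - t_min = 4.22 - 0.86 = 3.360
L(3,4) = 27, L_eff = 27/255 = 0.105882
t(3,4) = 4.22 - 3.360·0.105882 = 3.864
Σt over all 10·7 pixels = 400113/2125 ≈ 188.2884706
V = pitch²·Σt = 0.72²·400113/2125 = 97.609

t(3,4)=3.864 V=97.609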